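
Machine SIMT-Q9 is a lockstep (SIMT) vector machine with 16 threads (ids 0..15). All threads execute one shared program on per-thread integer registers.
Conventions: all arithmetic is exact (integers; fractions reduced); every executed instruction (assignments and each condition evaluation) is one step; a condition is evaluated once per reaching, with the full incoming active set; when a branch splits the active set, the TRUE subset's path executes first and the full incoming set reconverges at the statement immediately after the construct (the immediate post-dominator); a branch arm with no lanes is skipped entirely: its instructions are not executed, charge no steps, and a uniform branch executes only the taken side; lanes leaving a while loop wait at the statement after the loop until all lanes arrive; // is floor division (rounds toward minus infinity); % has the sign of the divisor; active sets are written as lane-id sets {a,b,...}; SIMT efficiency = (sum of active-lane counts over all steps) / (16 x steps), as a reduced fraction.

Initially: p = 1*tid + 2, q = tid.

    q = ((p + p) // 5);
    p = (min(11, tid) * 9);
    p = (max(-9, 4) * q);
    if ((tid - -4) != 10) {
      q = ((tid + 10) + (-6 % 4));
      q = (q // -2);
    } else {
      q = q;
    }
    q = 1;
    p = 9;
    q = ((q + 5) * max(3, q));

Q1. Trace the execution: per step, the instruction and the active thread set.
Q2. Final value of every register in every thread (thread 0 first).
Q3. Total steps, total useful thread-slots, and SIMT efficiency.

step 0: q <- ((p + p) // 5)          {0,1,2,3,4,5,6,7,8,9,10,11,12,13,14,15}
step 1: p <- (min(11, tid) * 9)      {0,1,2,3,4,5,6,7,8,9,10,11,12,13,14,15}
step 2: p <- (max(-9, 4) * q)        {0,1,2,3,4,5,6,7,8,9,10,11,12,13,14,15}
step 3: eval ((tid - -4) != 10)      {0,1,2,3,4,5,6,7,8,9,10,11,12,13,14,15}
step 4: q <- ((tid + 10) + (-6 % 4)) {0,1,2,3,4,5,7,8,9,10,11,12,13,14,15}
step 5: q <- (q // -2)               {0,1,2,3,4,5,7,8,9,10,11,12,13,14,15}
step 6: q <- q                       {6}
step 7: q <- 1                       {0,1,2,3,4,5,6,7,8,9,10,11,12,13,14,15}
step 8: p <- 9                       {0,1,2,3,4,5,6,7,8,9,10,11,12,13,14,15}
step 9: q <- ((q + 5) * max(3, q))   {0,1,2,3,4,5,6,7,8,9,10,11,12,13,14,15}

Answer: 10 steps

p: 9,9,9,9,9,9,9,9,9,9,9,9,9,9,9,9
q: 18,18,18,18,18,18,18,18,18,18,18,18,18,18,18,18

steps = 10; useful = 143; efficiency = 143/160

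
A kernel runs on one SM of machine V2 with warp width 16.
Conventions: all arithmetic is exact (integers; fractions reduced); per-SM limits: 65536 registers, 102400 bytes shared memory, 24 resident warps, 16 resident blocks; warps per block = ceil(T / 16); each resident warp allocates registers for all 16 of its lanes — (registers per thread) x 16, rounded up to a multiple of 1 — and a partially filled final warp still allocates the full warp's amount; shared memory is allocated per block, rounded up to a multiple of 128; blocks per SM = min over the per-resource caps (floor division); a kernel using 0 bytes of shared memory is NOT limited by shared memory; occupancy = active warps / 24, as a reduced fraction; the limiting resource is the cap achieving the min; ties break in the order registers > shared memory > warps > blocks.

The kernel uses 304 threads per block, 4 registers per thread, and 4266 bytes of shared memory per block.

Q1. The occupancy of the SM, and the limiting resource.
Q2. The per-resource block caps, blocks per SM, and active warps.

Answer: occupancy 19/24, limited by warps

registers: 53 blocks
shared memory: 23 blocks
warps: 1 block
blocks: 16 blocks

Answer: 1 block, 19 active warps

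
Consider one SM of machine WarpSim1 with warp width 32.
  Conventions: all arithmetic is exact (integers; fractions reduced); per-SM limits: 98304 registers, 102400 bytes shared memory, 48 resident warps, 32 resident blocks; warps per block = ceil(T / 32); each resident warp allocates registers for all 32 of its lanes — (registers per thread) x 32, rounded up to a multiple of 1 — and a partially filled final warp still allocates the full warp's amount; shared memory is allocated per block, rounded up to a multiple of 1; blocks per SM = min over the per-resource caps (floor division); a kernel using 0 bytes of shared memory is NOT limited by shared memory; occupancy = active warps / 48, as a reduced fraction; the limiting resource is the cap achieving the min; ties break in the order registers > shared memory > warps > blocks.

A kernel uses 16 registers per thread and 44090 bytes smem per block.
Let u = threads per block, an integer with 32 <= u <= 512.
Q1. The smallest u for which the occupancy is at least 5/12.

Answer: u = 289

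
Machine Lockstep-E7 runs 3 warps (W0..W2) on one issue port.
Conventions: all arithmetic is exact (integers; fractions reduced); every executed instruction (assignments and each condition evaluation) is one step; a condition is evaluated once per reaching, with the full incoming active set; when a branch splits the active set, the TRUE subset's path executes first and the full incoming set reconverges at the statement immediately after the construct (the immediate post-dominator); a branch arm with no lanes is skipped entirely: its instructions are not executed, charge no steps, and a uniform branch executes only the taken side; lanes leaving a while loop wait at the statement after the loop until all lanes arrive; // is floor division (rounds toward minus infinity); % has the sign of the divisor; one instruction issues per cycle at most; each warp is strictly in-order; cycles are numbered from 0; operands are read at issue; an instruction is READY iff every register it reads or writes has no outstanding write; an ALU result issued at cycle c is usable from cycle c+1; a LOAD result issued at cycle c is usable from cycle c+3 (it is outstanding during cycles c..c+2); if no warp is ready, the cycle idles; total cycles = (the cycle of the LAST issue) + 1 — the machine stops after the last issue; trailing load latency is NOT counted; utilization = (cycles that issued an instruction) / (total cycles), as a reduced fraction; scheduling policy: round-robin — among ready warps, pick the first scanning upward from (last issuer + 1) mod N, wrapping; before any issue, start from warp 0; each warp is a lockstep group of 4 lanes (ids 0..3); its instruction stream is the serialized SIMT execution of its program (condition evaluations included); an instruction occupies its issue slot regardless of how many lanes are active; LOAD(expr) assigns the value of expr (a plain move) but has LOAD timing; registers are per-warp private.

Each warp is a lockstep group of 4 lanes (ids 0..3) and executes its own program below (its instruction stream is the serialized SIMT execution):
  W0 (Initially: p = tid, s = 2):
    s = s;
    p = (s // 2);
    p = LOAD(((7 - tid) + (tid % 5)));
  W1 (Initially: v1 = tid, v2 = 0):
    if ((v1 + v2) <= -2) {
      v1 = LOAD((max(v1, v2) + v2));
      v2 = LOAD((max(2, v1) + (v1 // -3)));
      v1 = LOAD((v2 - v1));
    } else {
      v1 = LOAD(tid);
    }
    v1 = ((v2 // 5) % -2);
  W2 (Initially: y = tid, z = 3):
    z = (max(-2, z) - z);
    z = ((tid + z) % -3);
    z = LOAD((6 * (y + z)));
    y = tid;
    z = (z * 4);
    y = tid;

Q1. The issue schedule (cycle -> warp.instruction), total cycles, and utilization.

cycle 0: W0.I0
cycle 1: W1.I0
cycle 2: W2.I0
cycle 3: W0.I1
cycle 4: W1.I1
cycle 5: W2.I1
cycle 6: W0.I2
cycle 7: W1.I2
cycle 8: W2.I2
cycle 9: W2.I3
cycle 10: idle
cycle 11: W2.I4
cycle 12: W2.I5

Answer: 13 cycles, utilization 12/13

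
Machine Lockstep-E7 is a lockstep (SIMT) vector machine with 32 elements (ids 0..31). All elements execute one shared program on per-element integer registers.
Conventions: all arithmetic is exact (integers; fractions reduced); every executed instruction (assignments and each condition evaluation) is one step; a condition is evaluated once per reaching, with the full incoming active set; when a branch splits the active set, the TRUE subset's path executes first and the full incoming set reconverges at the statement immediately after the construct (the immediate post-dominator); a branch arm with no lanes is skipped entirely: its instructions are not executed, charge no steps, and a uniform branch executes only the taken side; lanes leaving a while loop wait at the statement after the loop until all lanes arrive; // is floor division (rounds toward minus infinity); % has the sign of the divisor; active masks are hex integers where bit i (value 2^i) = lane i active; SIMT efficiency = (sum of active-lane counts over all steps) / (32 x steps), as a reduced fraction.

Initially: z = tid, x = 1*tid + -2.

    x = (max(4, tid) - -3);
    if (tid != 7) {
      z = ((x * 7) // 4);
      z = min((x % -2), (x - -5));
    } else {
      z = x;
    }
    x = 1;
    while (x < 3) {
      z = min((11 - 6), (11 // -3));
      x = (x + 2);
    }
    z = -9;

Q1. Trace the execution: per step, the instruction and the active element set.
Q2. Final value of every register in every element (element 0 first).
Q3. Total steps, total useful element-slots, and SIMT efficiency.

step 0: x <- (max(4, tid) - -3)      0xffffffff
step 1: eval (tid != 7)              0xffffffff
step 2: z <- ((x * 7) // 4)          0xffffff7f
step 3: z <- min((x % -2), (x - -5)) 0xffffff7f
step 4: z <- x                       0x00000080
step 5: x <- 1                       0xffffffff
step 6: eval (x < 3)                 0xffffffff
step 7: z <- min((11 - 6), (11 // -3)) 0xffffffff
step 8: x <- (x + 2)                 0xffffffff
step 9: eval (x < 3)                 0xffffffff
step 10: z <- -9                      0xffffffff

Answer: 11 steps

z: -9,-9,-9,-9,-9,-9,-9,-9,-9,-9,-9,-9,-9,-9,-9,-9,-9,-9,-9,-9,-9,-9,-9,-9,-9,-9,-9,-9,-9,-9,-9,-9
x: 3,3,3,3,3,3,3,3,3,3,3,3,3,3,3,3,3,3,3,3,3,3,3,3,3,3,3,3,3,3,3,3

steps = 11; useful = 319; efficiency = 319/352 = 29/32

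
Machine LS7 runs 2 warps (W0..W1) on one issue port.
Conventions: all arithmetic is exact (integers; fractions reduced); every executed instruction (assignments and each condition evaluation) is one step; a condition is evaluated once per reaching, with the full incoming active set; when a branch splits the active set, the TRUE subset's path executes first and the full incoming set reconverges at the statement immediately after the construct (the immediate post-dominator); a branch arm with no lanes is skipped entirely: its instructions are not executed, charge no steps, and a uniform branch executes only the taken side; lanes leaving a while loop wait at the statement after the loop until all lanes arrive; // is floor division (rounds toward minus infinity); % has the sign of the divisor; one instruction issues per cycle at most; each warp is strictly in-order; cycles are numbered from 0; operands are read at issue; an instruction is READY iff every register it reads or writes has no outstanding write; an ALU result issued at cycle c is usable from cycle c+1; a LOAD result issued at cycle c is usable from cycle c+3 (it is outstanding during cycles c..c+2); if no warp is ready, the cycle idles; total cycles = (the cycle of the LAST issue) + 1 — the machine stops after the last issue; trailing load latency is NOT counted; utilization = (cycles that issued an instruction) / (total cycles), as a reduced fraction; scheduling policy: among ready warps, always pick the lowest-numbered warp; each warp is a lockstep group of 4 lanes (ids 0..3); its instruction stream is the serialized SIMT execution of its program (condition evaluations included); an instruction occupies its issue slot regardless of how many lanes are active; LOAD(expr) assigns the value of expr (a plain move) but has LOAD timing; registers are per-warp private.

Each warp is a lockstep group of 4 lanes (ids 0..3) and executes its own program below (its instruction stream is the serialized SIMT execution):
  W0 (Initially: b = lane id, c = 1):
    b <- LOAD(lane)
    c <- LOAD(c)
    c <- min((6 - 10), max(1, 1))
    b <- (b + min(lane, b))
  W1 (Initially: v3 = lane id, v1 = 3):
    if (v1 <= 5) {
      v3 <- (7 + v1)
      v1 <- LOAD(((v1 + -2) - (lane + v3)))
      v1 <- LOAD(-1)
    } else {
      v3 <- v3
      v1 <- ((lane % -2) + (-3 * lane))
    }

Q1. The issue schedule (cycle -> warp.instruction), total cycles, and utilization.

cycle 0: W0.I0
cycle 1: W0.I1
cycle 2: W1.I0
cycle 3: W1.I1
cycle 4: W0.I2
cycle 5: W0.I3
cycle 6: W1.I2
cycle 7: idle
cycle 8: idle
cycle 9: W1.I3

Answer: 10 cycles, utilization 4/5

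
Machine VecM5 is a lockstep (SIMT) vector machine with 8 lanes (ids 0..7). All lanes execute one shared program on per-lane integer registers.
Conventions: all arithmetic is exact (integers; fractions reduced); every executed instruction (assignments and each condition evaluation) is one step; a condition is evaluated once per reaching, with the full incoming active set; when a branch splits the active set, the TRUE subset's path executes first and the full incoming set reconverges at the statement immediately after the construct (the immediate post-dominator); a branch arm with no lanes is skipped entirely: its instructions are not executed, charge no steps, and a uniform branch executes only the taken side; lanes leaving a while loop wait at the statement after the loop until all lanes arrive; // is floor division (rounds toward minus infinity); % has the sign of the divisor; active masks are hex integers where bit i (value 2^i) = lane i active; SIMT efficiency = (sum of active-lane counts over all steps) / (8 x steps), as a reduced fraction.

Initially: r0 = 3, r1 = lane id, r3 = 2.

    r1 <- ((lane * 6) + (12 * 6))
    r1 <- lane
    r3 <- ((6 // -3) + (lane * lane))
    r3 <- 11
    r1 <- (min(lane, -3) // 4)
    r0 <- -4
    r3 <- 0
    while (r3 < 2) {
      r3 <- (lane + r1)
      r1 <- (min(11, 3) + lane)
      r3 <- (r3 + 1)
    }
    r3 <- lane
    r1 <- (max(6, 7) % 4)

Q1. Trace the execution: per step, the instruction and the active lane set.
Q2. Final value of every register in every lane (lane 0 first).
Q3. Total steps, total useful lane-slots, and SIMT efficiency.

step 0: r1 <- ((lane * 6) + (12 * 6)) 0xff
step 1: r1 <- lane                   0xff
step 2: r3 <- ((6 // -3) + (lane * lane)) 0xff
step 3: r3 <- 11                     0xff
step 4: r1 <- (min(lane, -3) // 4)   0xff
step 5: r0 <- -4                     0xff
step 6: r3 <- 0                      0xff
step 7: eval (r3 < 2)                0xff
step 8: r3 <- (lane + r1)            0xff
step 9: r1 <- (min(11, 3) + lane)    0xff
step 10: r3 <- (r3 + 1)               0xff
step 11: eval (r3 < 2)                0xff
step 12: r3 <- (lane + r1)            0x03
step 13: r1 <- (min(11, 3) + lane)    0x03
step 14: r3 <- (r3 + 1)               0x03
step 15: eval (r3 < 2)                0x03
step 16: r3 <- lane                   0xff
step 17: r1 <- (max(6, 7) % 4)        0xff

Answer: 18 steps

r0: -4,-4,-4,-4,-4,-4,-4,-4
r1: 3,3,3,3,3,3,3,3
r3: 0,1,2,3,4,5,6,7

steps = 18; useful = 120; efficiency = 120/144 = 5/6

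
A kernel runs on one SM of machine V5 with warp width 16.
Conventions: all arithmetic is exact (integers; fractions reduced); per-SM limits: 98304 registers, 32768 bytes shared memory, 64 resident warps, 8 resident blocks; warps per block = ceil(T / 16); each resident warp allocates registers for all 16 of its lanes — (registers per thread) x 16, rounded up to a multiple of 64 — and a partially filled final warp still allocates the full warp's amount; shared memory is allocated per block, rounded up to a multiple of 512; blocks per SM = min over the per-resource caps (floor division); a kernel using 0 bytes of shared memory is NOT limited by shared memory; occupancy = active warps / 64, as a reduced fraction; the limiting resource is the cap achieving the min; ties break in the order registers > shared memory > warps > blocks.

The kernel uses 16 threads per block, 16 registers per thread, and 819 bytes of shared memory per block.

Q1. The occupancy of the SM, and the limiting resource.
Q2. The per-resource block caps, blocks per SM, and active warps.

Answer: occupancy 1/8, limited by blocks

registers: 384 blocks
shared memory: 32 blocks
warps: 64 blocks
blocks: 8 blocks

Answer: 8 blocks, 8 active warps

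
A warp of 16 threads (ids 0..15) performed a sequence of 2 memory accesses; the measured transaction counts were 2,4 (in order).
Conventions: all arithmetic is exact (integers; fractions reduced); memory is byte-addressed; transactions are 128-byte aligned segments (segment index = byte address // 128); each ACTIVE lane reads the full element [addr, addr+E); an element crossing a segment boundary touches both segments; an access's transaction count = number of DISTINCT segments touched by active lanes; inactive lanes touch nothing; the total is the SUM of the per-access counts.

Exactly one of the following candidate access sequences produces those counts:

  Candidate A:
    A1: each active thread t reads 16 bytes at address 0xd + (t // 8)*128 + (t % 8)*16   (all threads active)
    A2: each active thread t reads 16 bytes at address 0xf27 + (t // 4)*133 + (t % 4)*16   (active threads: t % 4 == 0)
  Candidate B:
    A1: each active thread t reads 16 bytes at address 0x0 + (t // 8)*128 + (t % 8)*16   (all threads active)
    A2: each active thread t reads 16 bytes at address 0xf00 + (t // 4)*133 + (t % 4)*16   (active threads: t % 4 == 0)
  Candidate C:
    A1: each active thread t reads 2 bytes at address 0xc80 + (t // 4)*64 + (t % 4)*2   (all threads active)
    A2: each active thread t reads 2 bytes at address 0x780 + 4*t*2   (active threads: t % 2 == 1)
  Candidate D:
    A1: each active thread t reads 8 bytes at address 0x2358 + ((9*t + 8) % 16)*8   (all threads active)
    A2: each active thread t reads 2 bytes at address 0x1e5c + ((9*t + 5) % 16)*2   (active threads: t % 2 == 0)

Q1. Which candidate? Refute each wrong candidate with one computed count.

A: A1 gives 3 transactions, not 2
C: A2 gives 1 transaction, not 4
D: A2 gives 1 transaction, not 4
B: all counts match (2,4)

Answer: B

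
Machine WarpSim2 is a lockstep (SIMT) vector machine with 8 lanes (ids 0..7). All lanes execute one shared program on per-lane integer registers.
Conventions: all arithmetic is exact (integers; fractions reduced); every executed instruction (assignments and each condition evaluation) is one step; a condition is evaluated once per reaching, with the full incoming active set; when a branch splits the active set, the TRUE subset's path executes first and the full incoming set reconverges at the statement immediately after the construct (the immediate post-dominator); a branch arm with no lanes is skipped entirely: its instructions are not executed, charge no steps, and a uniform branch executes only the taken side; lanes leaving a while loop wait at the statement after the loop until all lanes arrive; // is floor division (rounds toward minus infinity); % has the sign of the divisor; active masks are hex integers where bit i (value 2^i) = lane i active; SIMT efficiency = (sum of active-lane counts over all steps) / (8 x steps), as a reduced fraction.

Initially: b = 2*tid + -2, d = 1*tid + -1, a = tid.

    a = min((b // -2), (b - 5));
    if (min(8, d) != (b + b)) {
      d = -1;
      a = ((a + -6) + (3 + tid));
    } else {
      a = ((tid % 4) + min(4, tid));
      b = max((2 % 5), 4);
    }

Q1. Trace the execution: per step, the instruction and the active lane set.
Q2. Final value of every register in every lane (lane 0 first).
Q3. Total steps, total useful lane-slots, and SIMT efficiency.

step 0: a <- min((b // -2), (b - 5)) 0xff
step 1: eval (min(8, d) != (b + b))  0xff
step 2: d <- -1                      0xfd
step 3: a <- ((a + -6) + (3 + tid))  0xfd
step 4: a <- ((tid % 4) + min(4, tid)) 0x02
step 5: b <- max((2 % 5), 4)         0x02

Answer: 6 steps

b: -2,4,2,4,6,8,10,12
d: -1,0,-1,-1,-1,-1,-1,-1
a: -10,2,-4,-2,-2,-2,-2,-2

steps = 6; useful = 32; efficiency = 32/48 = 2/3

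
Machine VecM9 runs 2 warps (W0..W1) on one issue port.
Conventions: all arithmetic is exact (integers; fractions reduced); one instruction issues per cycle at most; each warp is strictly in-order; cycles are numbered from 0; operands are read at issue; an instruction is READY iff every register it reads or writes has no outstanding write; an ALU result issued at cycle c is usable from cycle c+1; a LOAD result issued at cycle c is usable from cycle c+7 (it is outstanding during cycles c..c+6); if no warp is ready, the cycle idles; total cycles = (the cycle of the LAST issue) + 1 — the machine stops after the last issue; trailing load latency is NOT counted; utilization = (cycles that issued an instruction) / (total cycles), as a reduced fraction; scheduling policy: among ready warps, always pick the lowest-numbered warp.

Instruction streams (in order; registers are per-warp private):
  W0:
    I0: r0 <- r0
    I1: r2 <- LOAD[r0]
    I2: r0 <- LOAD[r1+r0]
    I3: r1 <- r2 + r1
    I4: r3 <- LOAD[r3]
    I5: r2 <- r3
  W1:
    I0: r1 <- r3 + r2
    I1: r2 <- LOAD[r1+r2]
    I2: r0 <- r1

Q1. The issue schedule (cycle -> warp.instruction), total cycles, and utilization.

cycle 0: W0.I0
cycle 1: W0.I1
cycle 2: W0.I2
cycle 3: W1.I0
cycle 4: W1.I1
cycle 5: W1.I2
cycle 6: idle
cycle 7: idle
cycle 8: W0.I3
cycle 9: W0.I4
cycle 10: idle
cycle 11: idle
cycle 12: idle
cycle 13: idle
cycle 14: idle
cycle 15: idle
cycle 16: W0.I5

Answer: 17 cycles, utilization 9/17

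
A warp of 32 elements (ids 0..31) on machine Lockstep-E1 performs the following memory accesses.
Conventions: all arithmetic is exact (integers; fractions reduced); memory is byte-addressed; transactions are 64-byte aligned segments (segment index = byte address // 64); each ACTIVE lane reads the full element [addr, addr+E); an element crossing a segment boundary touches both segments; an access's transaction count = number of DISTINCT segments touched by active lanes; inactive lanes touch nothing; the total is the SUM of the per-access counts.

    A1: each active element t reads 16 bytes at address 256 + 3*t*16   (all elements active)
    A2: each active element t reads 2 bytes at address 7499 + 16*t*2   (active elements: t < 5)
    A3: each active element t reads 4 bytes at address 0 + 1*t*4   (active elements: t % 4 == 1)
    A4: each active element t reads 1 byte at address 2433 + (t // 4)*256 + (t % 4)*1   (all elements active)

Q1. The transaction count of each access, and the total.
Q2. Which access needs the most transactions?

A1: 24 transactions
A2: 3 transactions
A3: 2 transactions
A4: 8 transactions

Answer: 24,3,2,8; total 37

Answer: A1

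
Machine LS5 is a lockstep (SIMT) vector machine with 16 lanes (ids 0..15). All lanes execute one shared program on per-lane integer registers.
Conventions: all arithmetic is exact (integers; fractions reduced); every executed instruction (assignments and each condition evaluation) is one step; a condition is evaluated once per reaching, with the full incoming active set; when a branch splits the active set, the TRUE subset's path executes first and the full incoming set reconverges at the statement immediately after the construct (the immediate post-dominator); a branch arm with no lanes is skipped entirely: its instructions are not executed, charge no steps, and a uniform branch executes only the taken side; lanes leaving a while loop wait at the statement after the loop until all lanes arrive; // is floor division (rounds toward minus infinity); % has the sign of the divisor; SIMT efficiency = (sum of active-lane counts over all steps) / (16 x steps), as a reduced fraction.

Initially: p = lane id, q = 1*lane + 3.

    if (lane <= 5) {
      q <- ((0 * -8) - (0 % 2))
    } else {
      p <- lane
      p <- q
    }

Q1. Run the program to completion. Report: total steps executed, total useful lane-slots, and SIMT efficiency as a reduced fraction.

Answer: 4 steps, 42 useful, 21/32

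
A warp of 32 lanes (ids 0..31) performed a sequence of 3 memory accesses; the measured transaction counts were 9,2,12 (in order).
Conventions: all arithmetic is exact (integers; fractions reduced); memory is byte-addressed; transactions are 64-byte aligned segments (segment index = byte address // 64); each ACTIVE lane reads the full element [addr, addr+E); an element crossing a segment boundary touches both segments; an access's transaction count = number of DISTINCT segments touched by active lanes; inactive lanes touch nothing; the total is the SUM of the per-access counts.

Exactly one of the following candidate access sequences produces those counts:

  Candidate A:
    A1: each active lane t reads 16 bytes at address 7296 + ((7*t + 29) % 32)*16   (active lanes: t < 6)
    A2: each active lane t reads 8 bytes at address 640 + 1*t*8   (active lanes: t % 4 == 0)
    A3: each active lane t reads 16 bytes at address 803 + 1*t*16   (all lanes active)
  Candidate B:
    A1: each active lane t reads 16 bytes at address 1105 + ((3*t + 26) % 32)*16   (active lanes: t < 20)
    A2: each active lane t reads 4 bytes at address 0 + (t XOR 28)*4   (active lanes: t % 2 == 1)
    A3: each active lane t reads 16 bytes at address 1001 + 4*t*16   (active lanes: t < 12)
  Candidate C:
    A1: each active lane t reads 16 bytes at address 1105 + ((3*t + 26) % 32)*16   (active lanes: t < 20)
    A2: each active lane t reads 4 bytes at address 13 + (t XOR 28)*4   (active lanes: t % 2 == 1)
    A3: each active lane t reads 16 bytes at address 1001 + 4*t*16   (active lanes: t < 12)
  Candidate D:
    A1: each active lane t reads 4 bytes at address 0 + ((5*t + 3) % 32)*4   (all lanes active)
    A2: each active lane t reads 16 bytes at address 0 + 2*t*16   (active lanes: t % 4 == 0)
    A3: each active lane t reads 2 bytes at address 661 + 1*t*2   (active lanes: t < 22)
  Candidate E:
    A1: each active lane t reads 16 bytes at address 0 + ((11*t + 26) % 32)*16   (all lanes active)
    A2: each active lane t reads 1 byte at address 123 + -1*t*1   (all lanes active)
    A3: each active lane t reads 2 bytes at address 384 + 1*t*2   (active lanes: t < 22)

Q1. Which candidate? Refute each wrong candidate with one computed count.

A: A1 gives 6 transactions, not 9
C: A2 gives 3 transactions, not 2
D: A1 gives 2 transactions, not 9
E: A1 gives 8 transactions, not 9
B: all counts match (9,2,12)

Answer: B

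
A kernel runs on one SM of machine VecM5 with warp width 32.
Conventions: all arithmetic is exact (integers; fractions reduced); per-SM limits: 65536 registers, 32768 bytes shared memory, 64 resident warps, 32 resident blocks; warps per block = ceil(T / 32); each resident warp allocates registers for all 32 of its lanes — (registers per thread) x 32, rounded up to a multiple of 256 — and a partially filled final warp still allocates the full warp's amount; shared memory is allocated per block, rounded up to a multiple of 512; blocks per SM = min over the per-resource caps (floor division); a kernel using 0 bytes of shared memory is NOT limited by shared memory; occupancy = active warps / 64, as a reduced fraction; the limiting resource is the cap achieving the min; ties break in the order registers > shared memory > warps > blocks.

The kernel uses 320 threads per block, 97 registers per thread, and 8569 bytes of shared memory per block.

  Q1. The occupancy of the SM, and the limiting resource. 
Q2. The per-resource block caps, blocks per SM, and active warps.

Answer: occupancy 5/32, limited by registers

registers: 1 block
shared memory: 3 blocks
warps: 6 blocks
blocks: 32 blocks

Answer: 1 block, 10 active warps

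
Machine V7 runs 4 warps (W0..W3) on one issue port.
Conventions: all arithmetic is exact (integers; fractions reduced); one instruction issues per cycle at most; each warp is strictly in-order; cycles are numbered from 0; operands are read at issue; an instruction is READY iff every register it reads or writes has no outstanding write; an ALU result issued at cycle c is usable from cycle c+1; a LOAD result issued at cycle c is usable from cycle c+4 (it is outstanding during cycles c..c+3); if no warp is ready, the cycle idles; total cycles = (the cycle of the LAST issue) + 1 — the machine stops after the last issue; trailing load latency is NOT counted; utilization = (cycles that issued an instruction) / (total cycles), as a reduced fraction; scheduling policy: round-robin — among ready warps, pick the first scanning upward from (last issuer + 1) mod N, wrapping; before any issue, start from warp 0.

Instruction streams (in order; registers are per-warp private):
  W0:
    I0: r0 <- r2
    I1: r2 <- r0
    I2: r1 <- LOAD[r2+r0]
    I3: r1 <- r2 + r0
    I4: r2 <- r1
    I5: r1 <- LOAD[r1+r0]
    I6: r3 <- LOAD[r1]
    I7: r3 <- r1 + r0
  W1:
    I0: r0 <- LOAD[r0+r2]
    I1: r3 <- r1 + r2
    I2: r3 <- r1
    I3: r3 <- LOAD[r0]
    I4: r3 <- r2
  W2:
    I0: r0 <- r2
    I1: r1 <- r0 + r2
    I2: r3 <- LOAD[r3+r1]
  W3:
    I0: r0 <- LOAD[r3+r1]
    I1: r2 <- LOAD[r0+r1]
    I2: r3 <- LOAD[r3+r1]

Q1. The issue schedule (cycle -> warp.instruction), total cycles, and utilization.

cycle 0: W0.I0
cycle 1: W1.I0
cycle 2: W2.I0
cycle 3: W3.I0
cycle 4: W0.I1
cycle 5: W1.I1
cycle 6: W2.I1
cycle 7: W3.I1
cycle 8: W0.I2
cycle 9: W1.I2
cycle 10: W2.I2
cycle 11: W3.I2
cycle 12: W0.I3
cycle 13: W1.I3
cycle 14: W0.I4
cycle 15: W0.I5
cycle 16: idle
cycle 17: W1.I4
cycle 18: idle
cycle 19: W0.I6
cycle 20: idle
cycle 21: idle
cycle 22: idle
cycle 23: W0.I7

Answer: 24 cycles, utilization 19/24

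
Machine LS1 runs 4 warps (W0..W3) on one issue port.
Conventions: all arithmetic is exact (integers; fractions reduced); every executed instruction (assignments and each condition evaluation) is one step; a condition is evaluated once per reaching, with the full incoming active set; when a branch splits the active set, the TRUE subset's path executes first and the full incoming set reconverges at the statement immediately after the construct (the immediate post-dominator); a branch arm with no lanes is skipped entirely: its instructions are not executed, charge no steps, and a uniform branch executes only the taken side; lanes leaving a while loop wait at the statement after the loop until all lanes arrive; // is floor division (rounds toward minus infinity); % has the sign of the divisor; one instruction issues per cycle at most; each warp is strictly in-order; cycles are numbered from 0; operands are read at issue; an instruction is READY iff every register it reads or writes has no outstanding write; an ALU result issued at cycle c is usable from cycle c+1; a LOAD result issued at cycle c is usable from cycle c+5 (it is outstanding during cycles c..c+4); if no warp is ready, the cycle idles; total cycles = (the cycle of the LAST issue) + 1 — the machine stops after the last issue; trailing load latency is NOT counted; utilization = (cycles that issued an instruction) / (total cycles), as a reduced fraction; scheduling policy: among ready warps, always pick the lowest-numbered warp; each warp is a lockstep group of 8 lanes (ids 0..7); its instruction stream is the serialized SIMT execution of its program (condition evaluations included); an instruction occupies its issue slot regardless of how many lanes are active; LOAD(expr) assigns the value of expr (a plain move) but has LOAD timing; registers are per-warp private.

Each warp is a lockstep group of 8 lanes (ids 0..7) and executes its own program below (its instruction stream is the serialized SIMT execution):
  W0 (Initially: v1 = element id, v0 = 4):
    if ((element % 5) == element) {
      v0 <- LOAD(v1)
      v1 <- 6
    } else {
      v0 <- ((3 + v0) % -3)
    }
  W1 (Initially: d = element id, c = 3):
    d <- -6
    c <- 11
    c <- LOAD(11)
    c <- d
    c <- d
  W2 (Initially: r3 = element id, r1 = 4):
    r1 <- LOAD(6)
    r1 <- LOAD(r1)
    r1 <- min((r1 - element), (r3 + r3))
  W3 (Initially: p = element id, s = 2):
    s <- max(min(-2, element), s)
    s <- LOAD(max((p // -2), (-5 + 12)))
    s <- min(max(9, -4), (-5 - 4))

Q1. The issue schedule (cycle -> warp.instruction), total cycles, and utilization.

cycle 0: W0.I0
cycle 1: W0.I1
cycle 2: W0.I2
cycle 3: W1.I0
cycle 4: W1.I1
cycle 5: W1.I2
cycle 6: W0.I3
cycle 7: W2.I0
cycle 8: W3.I0
cycle 9: W3.I1
cycle 10: W1.I3
cycle 11: W1.I4
cycle 12: W2.I1
cycle 13: idle
cycle 14: W3.I2
cycle 15: idle
cycle 16: idle
cycle 17: W2.I2

Answer: 18 cycles, utilization 5/6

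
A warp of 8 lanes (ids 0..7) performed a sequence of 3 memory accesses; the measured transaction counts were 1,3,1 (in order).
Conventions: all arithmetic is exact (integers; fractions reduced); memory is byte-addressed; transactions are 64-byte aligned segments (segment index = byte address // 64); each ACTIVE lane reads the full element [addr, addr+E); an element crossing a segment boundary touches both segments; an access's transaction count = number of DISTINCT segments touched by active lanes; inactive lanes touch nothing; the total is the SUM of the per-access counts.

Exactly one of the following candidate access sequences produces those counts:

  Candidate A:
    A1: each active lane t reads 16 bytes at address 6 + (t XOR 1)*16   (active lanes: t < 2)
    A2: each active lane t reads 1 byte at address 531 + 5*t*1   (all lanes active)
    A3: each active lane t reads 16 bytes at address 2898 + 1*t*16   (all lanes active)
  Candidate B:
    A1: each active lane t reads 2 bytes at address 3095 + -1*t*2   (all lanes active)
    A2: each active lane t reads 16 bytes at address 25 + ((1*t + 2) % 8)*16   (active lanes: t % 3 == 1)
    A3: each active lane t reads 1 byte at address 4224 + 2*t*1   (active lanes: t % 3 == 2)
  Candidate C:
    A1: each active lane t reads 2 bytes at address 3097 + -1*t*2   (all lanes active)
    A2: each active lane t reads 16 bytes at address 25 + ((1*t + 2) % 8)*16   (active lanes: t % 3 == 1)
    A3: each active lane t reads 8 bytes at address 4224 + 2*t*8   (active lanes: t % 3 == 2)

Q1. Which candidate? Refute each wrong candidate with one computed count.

A: A2 gives 1 transaction, not 3
C: A3 gives 2 transactions, not 1
B: all counts match (1,3,1)

Answer: B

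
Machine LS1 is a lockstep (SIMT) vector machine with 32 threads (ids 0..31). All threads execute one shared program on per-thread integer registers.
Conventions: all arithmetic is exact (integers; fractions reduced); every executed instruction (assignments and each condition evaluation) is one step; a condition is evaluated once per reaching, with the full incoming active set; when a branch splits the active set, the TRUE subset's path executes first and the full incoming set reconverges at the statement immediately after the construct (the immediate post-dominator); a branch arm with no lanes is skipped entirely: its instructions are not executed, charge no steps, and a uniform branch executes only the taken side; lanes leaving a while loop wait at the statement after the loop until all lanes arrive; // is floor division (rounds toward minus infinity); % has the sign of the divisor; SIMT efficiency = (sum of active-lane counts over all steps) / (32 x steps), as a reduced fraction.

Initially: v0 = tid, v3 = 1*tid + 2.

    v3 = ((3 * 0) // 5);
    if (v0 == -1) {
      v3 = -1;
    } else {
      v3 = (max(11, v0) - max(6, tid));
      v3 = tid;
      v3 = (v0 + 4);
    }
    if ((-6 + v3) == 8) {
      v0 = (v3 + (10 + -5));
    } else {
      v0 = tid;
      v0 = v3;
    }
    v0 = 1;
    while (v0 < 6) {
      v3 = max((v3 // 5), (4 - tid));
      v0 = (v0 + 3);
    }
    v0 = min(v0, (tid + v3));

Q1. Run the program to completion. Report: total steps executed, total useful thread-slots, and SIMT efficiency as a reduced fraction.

Answer: 18 steps, 543 useful, 181/192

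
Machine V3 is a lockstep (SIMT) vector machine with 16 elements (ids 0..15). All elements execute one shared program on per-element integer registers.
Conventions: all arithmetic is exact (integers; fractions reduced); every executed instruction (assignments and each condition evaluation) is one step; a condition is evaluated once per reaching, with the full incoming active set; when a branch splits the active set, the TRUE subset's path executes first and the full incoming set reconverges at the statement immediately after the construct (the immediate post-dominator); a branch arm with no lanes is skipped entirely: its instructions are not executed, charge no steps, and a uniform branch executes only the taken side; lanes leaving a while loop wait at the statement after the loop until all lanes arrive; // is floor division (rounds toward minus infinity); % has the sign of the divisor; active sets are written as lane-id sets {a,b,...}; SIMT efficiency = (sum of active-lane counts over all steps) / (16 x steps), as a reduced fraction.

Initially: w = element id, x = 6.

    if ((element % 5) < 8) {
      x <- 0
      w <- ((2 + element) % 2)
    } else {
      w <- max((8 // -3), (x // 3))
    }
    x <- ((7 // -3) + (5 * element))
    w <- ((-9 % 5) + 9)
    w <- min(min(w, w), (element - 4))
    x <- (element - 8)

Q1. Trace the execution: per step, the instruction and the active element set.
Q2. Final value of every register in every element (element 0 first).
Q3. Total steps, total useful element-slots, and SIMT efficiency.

step 0: eval ((element % 5) < 8)     {0,1,2,3,4,5,6,7,8,9,10,11,12,13,14,15}
step 1: x <- 0                       {0,1,2,3,4,5,6,7,8,9,10,11,12,13,14,15}
step 2: w <- ((2 + element) % 2)     {0,1,2,3,4,5,6,7,8,9,10,11,12,13,14,15}
step 3: x <- ((7 // -3) + (5 * element)) {0,1,2,3,4,5,6,7,8,9,10,11,12,13,14,15}
step 4: w <- ((-9 % 5) + 9)          {0,1,2,3,4,5,6,7,8,9,10,11,12,13,14,15}
step 5: w <- min(min(w, w), (element - 4)) {0,1,2,3,4,5,6,7,8,9,10,11,12,13,14,15}
step 6: x <- (element - 8)           {0,1,2,3,4,5,6,7,8,9,10,11,12,13,14,15}

Answer: 7 steps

w: -4,-3,-2,-1,0,1,2,3,4,5,6,7,8,9,10,10
x: -8,-7,-6,-5,-4,-3,-2,-1,0,1,2,3,4,5,6,7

steps = 7; useful = 112; efficiency = 112/112 = 1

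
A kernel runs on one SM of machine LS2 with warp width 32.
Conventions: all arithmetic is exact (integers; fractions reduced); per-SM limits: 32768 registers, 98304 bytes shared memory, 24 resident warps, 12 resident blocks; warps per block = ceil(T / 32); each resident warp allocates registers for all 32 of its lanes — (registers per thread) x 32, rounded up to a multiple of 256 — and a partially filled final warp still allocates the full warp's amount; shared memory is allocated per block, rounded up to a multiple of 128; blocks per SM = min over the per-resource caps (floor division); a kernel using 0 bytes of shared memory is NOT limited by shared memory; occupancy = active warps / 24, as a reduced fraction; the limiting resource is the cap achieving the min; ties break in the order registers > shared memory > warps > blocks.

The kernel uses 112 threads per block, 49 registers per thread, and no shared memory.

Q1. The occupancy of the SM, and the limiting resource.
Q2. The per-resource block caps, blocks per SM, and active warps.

Answer: occupancy 2/3, limited by registers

registers: 4 blocks
shared memory: no limit (kernel uses none)
warps: 6 blocks
blocks: 12 blocks

Answer: 4 blocks, 16 active warps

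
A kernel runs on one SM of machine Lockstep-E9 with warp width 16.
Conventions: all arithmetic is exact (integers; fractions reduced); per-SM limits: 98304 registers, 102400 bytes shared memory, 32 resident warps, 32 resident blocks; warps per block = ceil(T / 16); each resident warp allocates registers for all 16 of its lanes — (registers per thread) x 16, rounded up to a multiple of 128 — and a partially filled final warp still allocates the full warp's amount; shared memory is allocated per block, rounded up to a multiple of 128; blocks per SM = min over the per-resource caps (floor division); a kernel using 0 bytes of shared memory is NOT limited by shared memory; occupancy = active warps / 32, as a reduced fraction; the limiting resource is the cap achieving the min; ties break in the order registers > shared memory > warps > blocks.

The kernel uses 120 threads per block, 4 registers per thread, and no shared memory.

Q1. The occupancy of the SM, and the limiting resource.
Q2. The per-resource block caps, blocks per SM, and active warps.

Answer: occupancy 1, limited by warps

registers: 96 blocks
shared memory: no limit (kernel uses none)
warps: 4 blocks
blocks: 32 blocks

Answer: 4 blocks, 32 active warps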